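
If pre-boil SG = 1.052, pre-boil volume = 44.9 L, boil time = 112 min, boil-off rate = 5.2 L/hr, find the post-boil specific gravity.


V_post = V_pre − rate·(t/60);  SG_post = 1 + (SG_pre−1)·V_pre/V_post
V_post = 44.9 − 5.2·(112/60) = 35.1933
SG_post = 1 + (1.052 − 1)·44.9/35.1933

1.0663


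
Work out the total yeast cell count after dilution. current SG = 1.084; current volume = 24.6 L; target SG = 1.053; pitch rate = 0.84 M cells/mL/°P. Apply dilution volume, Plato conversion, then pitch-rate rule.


V_w = V·((SG_c−1)/(SG_t−1)−1);  °P = 259 − 259/SG_t;  cells = rate·(V+V_w)·°P
V_w = 24.6·((1.084−1)/(1.053−1)−1) = 14.3887
V_final = 24.6 + 14.3887 = 38.9887
°P = 259 − 259/1.053 = 13.0361
cells = 0.84·38.9887·13.0361

426.9383 billion cells


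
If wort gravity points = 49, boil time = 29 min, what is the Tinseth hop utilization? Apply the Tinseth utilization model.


U = 1.65·0.000125^(GP/1000) · (1 − e^(−0.04·t))/4.15
bigness = 1.65·0.000125^(49/1000) = 1.0623
boil_factor = (1 − e^(−0.04·29))/4.15 = 0.1654
U = 1.0623 · 0.1654

0.1757


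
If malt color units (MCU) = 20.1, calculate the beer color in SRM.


SRM = 1.4922 · MCU^0.6859
SRM = 1.4922 · 20.1^0.6859

11.6866 SRM


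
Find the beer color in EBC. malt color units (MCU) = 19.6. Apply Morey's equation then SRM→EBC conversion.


SRM = 1.4922·MCU^0.6859;  EBC = SRM·1.97
SRM = 1.4922·19.6^0.6859 = 11.4864
EBC = 11.4864·1.97

22.6283 EBC


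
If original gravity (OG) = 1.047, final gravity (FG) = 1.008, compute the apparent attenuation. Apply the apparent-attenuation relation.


AA = (OG − FG)/(OG − 1) · 100
AA = (1.047 − 1.008)/(1.047 − 1) · 100

82.9787 %


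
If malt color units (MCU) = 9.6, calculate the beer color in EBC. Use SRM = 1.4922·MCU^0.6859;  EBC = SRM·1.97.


SRM = 1.4922·9.6^0.6859 = 7.0399
EBC = 7.0399·1.97

13.8686 EBC


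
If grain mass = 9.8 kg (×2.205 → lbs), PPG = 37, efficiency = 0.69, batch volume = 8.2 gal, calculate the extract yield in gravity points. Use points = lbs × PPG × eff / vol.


lbs = 9.8 × 2.205 = 21.6090
points = 21.6090 × 37 × 0.69 / 8.2

67.2778 points


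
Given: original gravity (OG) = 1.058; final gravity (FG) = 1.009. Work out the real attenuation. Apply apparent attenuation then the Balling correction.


AA = (OG−FG)/(OG−1)·100;  RA = AA·0.8192
AA = (1.058 − 1.009)/(1.058 − 1)·100 = 84.4828
RA = 84.4828·0.8192

69.2083 %


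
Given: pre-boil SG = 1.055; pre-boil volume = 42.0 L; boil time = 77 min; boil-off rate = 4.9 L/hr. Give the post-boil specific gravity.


V_post = V_pre − rate·(t/60);  SG_post = 1 + (SG_pre−1)·V_pre/V_post
V_post = 42.0 − 4.9·(77/60) = 35.7117
SG_post = 1 + (1.055 − 1)·42.0/35.7117

1.0647


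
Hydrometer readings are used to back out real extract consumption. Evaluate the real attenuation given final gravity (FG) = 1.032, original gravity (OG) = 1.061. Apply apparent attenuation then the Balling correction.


AA = (OG−FG)/(OG−1)·100;  RA = AA·0.8192
AA = (1.061 − 1.032)/(1.061 − 1)·100 = 47.5410
RA = 47.5410·0.8192

38.9456 %


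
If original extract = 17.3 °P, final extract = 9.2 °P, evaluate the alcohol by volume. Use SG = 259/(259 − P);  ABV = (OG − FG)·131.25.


OG = 259/(259 − 17.3) = 1.0716
FG = 259/(259 − 9.2) = 1.0368
ABV = (1.0716 − 1.0368)·131.25

4.5605 % ABV


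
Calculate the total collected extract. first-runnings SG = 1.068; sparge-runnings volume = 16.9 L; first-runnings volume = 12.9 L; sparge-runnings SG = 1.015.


total = Σ (SG_i − 1)·1000·V_i
first = (1.068 − 1)·1000·12.9 = 877.2000
sparge = (1.015 − 1)·1000·16.9 = 253.5000
total = 877.2000 + 253.5000

1130.7000 gravity·L


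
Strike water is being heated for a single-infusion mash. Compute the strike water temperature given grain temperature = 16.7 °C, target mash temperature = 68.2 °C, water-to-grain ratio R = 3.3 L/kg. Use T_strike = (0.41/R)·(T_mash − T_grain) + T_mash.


T_strike = (0.41/3.3)·(68.2 − 16.7) + 68.2

74.5985 °C


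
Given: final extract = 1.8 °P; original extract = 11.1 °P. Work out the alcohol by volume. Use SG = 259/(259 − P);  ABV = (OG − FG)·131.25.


OG = 259/(259 − 11.1) = 1.0448
FG = 259/(259 − 1.8) = 1.0070
ABV = (1.0448 − 1.0070)·131.25

4.9583 % ABV


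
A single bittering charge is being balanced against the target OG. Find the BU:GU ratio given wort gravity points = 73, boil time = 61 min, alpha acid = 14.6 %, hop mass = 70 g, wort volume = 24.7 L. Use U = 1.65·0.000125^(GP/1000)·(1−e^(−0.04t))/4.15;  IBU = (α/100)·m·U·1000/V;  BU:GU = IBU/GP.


U = 1.65·0.000125^(73/1000)·(1−e^(−0.04·61))/4.15 = 0.1883
IBU = (14.6/100)·70·0.1883·1000/24.7 = 77.9217
BU:GU = 77.9217/73

1.0674


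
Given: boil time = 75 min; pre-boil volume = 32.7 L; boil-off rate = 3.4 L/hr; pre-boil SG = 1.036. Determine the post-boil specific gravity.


V_post = V_pre − rate·(t/60);  SG_post = 1 + (SG_pre−1)·V_pre/V_post
V_post = 32.7 − 3.4·(75/60) = 28.4500
SG_post = 1 + (1.036 − 1)·32.7/28.4500

1.0414


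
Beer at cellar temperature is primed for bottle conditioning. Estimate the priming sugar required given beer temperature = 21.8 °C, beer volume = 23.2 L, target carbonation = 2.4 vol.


residual = 14.695·(0.01821 + 0.09011·e^(−0.04·T));  sugar = (target − residual)·4.0·V
residual = 14.695·(0.01821 + 0.09011·e^(−0.04·21.8)) = 0.8212
sugar = (2.4 − 0.8212)·4.0·23.2

146.5081 g


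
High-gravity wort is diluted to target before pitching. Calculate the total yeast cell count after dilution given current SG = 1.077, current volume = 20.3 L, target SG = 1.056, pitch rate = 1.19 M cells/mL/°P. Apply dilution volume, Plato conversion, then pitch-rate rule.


V_w = V·((SG_c−1)/(SG_t−1)−1);  °P = 259 − 259/SG_t;  cells = rate·(V+V_w)·°P
V_w = 20.3·((1.077−1)/(1.056−1)−1) = 7.6125
V_final = 20.3 + 7.6125 = 27.9125
°P = 259 − 259/1.056 = 13.7348
cells = 1.19·27.9125·13.7348

456.2150 billion cells


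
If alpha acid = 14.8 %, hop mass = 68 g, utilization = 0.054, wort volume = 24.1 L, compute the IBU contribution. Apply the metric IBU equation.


IBU = (α/100)·mass·U·1000 / V
IBU = (14.8/100)·68·0.054·1000 / 24.1

22.5500 IBU


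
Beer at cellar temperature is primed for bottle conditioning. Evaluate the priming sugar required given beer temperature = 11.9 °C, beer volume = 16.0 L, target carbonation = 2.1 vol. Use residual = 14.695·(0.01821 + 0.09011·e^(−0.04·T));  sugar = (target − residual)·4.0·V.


residual = 14.695·(0.01821 + 0.09011·e^(−0.04·11.9)) = 1.0903
sugar = (2.1 − 1.0903)·4.0·16.0

64.6239 g


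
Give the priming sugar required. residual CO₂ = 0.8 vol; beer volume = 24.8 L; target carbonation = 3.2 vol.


sugar = (target − residual)·4.0·V
sugar = (3.2 − 0.8)·4.0·24.8

238.0800 g


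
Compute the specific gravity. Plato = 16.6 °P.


SG = 259/(259 − P)
SG = 259/(259 − 16.6)

1.0685


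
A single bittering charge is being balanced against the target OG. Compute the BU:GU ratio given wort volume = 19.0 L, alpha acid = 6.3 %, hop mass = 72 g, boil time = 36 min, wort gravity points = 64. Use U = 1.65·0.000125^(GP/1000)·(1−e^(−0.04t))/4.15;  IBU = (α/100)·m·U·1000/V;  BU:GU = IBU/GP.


U = 1.65·0.000125^(64/1000)·(1−e^(−0.04·36))/4.15 = 0.1707
IBU = (6.3/100)·72·0.1707·1000/19.0 = 40.7496
BU:GU = 40.7496/64

0.6367


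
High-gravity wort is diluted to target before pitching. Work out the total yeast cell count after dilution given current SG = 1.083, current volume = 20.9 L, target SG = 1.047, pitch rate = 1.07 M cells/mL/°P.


V_w = V·((SG_c−1)/(SG_t−1)−1);  °P = 259 − 259/SG_t;  cells = rate·(V+V_w)·°P
V_w = 20.9·((1.083−1)/(1.047−1)−1) = 16.0085
V_final = 20.9 + 16.0085 = 36.9085
°P = 259 − 259/1.047 = 11.6266
cells = 1.07·36.9085·11.6266

459.1570 billion cells


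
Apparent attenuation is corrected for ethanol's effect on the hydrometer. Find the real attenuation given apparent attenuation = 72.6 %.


RA = AA · 0.8192
RA = 72.6 · 0.8192

59.4739 %


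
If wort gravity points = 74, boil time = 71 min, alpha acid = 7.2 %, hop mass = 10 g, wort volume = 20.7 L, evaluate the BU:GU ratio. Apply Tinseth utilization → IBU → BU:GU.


U = 1.65·0.000125^(GP/1000)·(1−e^(−0.04t))/4.15;  IBU = (α/100)·m·U·1000/V;  BU:GU = IBU/GP
U = 1.65·0.000125^(74/1000)·(1−e^(−0.04·71))/4.15 = 0.1925
IBU = (7.2/100)·10·0.1925·1000/20.7 = 6.6961
BU:GU = 6.6961/74

0.0905


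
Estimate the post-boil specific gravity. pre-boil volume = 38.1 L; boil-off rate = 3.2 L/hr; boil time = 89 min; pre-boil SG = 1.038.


V_post = V_pre − rate·(t/60);  SG_post = 1 + (SG_pre−1)·V_pre/V_post
V_post = 38.1 − 3.2·(89/60) = 33.3533
SG_post = 1 + (1.038 − 1)·38.1/33.3533

1.0434


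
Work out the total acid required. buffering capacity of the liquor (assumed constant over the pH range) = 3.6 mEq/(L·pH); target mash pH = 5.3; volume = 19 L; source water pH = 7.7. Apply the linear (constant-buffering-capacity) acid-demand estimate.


acid = buffering capacity · (pH_source − pH_target) · V
acid = 3.6 · (7.7 − 5.3) · 19

164.1600 mEq


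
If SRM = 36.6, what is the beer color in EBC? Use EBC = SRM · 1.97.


EBC = 36.6 · 1.97

72.1020 EBC


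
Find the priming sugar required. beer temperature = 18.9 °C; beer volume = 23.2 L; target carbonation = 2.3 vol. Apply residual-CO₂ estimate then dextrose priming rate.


residual = 14.695·(0.01821 + 0.09011·e^(−0.04·T));  sugar = (target − residual)·4.0·V
residual = 14.695·(0.01821 + 0.09011·e^(−0.04·18.9)) = 0.8893
sugar = (2.3 − 0.8893)·4.0·23.2

130.9087 g


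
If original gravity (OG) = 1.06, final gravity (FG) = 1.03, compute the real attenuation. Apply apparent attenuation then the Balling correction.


AA = (OG−FG)/(OG−1)·100;  RA = AA·0.8192
AA = (1.06 − 1.03)/(1.06 − 1)·100 = 50.0000
RA = 50.0000·0.8192

40.9600 %


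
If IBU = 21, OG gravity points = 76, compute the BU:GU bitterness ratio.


BU:GU = IBU / OG_points
BU:GU = 21 / 76

0.2763


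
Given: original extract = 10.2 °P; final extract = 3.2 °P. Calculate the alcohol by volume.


SG = 259/(259 − P);  ABV = (OG − FG)·131.25
OG = 259/(259 − 10.2) = 1.0410
FG = 259/(259 − 3.2) = 1.0125
ABV = (1.0410 − 1.0125)·131.25

3.7389 % ABV


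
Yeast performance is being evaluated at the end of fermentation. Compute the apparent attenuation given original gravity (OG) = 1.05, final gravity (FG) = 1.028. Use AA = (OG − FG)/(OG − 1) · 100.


AA = (1.05 − 1.028)/(1.05 − 1) · 100

44.0000 %


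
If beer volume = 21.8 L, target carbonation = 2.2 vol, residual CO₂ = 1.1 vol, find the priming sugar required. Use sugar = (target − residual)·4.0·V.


sugar = (2.2 − 1.1)·4.0·21.8

95.9200 g


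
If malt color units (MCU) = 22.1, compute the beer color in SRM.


SRM = 1.4922 · MCU^0.6859
SRM = 1.4922 · 22.1^0.6859

12.4723 SRM


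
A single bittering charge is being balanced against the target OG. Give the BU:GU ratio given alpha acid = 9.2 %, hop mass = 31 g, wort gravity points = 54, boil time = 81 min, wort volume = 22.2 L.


U = 1.65·0.000125^(GP/1000)·(1−e^(−0.04t))/4.15;  IBU = (α/100)·m·U·1000/V;  BU:GU = IBU/GP
U = 1.65·0.000125^(54/1000)·(1−e^(−0.04·81))/4.15 = 0.2351
IBU = (9.2/100)·31·0.2351·1000/22.2 = 30.2075
BU:GU = 30.2075/54

0.5594


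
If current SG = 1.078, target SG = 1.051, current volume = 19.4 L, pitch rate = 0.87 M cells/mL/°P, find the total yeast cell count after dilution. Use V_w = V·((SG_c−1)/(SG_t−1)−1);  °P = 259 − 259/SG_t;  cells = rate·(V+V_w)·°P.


V_w = 19.4·((1.078−1)/(1.051−1)−1) = 10.2706
V_final = 19.4 + 10.2706 = 29.6706
°P = 259 − 259/1.051 = 12.5680
cells = 0.87·29.6706·12.5680

324.4237 billion cells


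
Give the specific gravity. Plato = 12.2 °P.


SG = 259/(259 − P)
SG = 259/(259 − 12.2)

1.0494


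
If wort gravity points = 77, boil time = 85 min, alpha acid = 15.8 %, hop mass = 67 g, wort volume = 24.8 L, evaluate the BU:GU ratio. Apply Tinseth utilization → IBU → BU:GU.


U = 1.65·0.000125^(GP/1000)·(1−e^(−0.04t))/4.15;  IBU = (α/100)·m·U·1000/V;  BU:GU = IBU/GP
U = 1.65·0.000125^(77/1000)·(1−e^(−0.04·85))/4.15 = 0.1924
IBU = (15.8/100)·67·0.1924·1000/24.8 = 82.1177
BU:GU = 82.1177/77

1.0665


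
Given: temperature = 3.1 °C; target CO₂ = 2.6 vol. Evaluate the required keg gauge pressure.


psi = vols/(0.01821 + 0.09011·e^(−0.04·T)) − 14.695
psi = 2.6/(0.01821 + 0.09011·e^(−0.04·3.1)) − 14.695

11.8868 psi


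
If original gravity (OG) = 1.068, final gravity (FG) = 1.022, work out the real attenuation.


AA = (OG−FG)/(OG−1)·100;  RA = AA·0.8192
AA = (1.068 − 1.022)/(1.068 − 1)·100 = 67.6471
RA = 67.6471·0.8192

55.4165 %


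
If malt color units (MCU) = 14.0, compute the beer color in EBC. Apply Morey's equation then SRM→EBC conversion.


SRM = 1.4922·MCU^0.6859;  EBC = SRM·1.97
SRM = 1.4922·14.0^0.6859 = 9.1192
EBC = 9.1192·1.97

17.9648 EBC


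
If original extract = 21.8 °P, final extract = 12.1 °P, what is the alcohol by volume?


SG = 259/(259 − P);  ABV = (OG − FG)·131.25
OG = 259/(259 − 21.8) = 1.0919
FG = 259/(259 − 12.1) = 1.0490
ABV = (1.0919 − 1.0490)·131.25

5.6303 % ABV


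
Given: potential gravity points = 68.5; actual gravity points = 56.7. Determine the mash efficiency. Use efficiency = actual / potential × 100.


efficiency = 56.7 / 68.5 × 100

82.7737 %


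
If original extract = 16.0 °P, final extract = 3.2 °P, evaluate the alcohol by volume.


SG = 259/(259 − P);  ABV = (OG − FG)·131.25
OG = 259/(259 − 16.0) = 1.0658
FG = 259/(259 − 3.2) = 1.0125
ABV = (1.0658 − 1.0125)·131.25

7.0001 % ABV


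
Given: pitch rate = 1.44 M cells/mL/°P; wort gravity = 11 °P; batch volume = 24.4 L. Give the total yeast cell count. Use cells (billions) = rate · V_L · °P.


cells = 1.44 · 24.4 · 11

386.4960 billion cells


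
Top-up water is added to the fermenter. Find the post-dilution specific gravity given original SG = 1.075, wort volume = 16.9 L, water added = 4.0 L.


SG_new = 1 + (SG_old − 1)·V_old/(V_old + V_water)
pts = (1.075 − 1)·1000·16.9/(16.9 + 4.0) = 60.6459
SG_new = 1 + 60.6459/1000

1.0606


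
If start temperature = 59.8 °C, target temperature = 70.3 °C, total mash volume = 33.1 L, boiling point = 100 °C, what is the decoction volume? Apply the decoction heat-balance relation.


V_dec = V_total·(T_target − T_start)/(T_boil − T_start)
V_dec = 33.1·(70.3 − 59.8)/(100 − 59.8)

8.6455 L


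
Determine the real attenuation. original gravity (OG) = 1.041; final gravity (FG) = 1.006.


AA = (OG−FG)/(OG−1)·100;  RA = AA·0.8192
AA = (1.041 − 1.006)/(1.041 − 1)·100 = 85.3659
RA = 85.3659·0.8192

69.9317 %


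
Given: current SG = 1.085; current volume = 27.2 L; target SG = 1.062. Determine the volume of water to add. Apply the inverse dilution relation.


V_water = V·((SG_curr − 1)/(SG_target − 1) − 1)
V_water = 27.2·((1.085 − 1)/(1.062 − 1) − 1)

10.0903 L


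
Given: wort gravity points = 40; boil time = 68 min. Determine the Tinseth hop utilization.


U = 1.65·0.000125^(GP/1000) · (1 − e^(−0.04·t))/4.15
bigness = 1.65·0.000125^(40/1000) = 1.1518
boil_factor = (1 − e^(−0.04·68))/4.15 = 0.2251
U = 1.1518 · 0.2251

0.2592


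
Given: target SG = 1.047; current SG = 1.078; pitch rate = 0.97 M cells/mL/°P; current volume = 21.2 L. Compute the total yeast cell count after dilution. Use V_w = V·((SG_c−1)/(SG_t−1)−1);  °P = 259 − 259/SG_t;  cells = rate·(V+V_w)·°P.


V_w = 21.2·((1.078−1)/(1.047−1)−1) = 13.9830
V_final = 21.2 + 13.9830 = 35.1830
°P = 259 − 259/1.047 = 11.6266
cells = 0.97·35.1830·11.6266

396.7850 billion cells


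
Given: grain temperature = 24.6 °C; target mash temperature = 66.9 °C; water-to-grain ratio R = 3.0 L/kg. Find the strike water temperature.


T_strike = (0.41/R)·(T_mash − T_grain) + T_mash
T_strike = (0.41/3.0)·(66.9 − 24.6) + 66.9

72.6810 °C


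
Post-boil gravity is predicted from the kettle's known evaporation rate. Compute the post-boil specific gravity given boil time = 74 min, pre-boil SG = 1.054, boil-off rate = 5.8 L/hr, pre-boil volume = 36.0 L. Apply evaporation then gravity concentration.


V_post = V_pre − rate·(t/60);  SG_post = 1 + (SG_pre−1)·V_pre/V_post
V_post = 36.0 − 5.8·(74/60) = 28.8467
SG_post = 1 + (1.054 − 1)·36.0/28.8467

1.0674


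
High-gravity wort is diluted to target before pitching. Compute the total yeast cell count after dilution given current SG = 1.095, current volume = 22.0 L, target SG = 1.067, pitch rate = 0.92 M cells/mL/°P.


V_w = V·((SG_c−1)/(SG_t−1)−1);  °P = 259 − 259/SG_t;  cells = rate·(V+V_w)·°P
V_w = 22.0·((1.095−1)/(1.067−1)−1) = 9.1940
V_final = 22.0 + 9.1940 = 31.1940
°P = 259 − 259/1.067 = 16.2634
cells = 0.92·31.1940·16.2634

466.7340 billion cells


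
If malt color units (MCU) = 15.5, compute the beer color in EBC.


SRM = 1.4922·MCU^0.6859;  EBC = SRM·1.97
SRM = 1.4922·15.5^0.6859 = 9.7786
EBC = 9.7786·1.97

19.2638 EBC


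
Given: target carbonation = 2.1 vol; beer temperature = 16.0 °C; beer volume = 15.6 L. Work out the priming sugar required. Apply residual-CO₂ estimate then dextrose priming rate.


residual = 14.695·(0.01821 + 0.09011·e^(−0.04·T));  sugar = (target − residual)·4.0·V
residual = 14.695·(0.01821 + 0.09011·e^(−0.04·16.0)) = 0.9658
sugar = (2.1 − 0.9658)·4.0·15.6

70.7729 g


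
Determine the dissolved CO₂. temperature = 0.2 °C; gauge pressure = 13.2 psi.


vols = (P + 14.695)·(0.01821 + 0.09011·e^(−0.04·T))
vols = (13.2 + 14.695)·(0.01821 + 0.09011·e^(−0.04·0.2))

3.0016 volumes


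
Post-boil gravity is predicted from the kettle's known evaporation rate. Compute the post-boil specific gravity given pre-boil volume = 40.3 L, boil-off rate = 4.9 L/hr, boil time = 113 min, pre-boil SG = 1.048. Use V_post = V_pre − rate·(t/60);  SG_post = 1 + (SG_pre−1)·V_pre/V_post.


V_post = 40.3 − 4.9·(113/60) = 31.0717
SG_post = 1 + (1.048 − 1)·40.3/31.0717

1.0623


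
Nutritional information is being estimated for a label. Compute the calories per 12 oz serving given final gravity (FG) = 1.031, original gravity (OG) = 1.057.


ABW = (OG−FG)·131.25·0.79/FG;  °P = 259 − 259/SG (for OG→OE and FG→AE);  RE = 0.1808·OE + 0.8192·AE;  Cal = (6.9·ABW + 4·(RE−0.1))·FG·3.55
ABW = (1.057 − 1.031)·131.25·0.79/1.031 = 2.6148
OE = 259 − 259/1.057 = 13.9669 °P
AE = 259 − 259/1.031 = 7.7876 °P
RE = 0.1808·13.9669 + 0.8192·7.7876 = 8.9048 °P
Cal = (6.9·2.6148 + 4·(8.9048−0.1))·1.031·3.55

194.9395 kcal


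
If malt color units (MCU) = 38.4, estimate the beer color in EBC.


SRM = 1.4922·MCU^0.6859;  EBC = SRM·1.97
SRM = 1.4922·38.4^0.6859 = 18.2188
EBC = 18.2188·1.97

35.8910 EBC


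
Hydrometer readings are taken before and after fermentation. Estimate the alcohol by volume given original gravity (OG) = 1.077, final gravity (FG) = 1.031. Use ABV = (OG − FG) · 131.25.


ABV = (1.077 − 1.031) · 131.25

6.0375 % ABV


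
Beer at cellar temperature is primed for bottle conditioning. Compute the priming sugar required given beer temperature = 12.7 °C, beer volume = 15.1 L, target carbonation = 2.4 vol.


residual = 14.695·(0.01821 + 0.09011·e^(−0.04·T));  sugar = (target − residual)·4.0·V
residual = 14.695·(0.01821 + 0.09011·e^(−0.04·12.7)) = 1.0643
sugar = (2.4 − 1.0643)·4.0·15.1

80.6736 g


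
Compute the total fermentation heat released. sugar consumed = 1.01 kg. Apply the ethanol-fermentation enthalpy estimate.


Q = m_sugar · 590 kJ/kg
Q = 1.01 · 590

595.9000 kJ


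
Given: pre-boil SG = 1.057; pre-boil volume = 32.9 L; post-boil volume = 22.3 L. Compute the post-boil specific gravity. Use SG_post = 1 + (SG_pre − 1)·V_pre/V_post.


pts_pre = (1.057 − 1)·1000 = 57.0000
pts_post = 57.0000·32.9/22.3 = 84.0942
SG_post = 1 + 84.0942/1000

1.0841


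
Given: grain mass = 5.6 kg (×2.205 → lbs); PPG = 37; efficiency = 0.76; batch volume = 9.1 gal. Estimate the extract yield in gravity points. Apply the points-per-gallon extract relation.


points = lbs × PPG × eff / vol
lbs = 5.6 × 2.205 = 12.3480
points = 12.3480 × 37 × 0.76 / 9.1

38.1567 points


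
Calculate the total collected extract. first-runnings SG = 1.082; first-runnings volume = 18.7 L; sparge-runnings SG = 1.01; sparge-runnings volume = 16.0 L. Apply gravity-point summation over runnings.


total = Σ (SG_i − 1)·1000·V_i
first = (1.082 − 1)·1000·18.7 = 1533.4000
sparge = (1.01 − 1)·1000·16.0 = 160.0000
total = 1533.4000 + 160.0000

1693.4000 gravity·L


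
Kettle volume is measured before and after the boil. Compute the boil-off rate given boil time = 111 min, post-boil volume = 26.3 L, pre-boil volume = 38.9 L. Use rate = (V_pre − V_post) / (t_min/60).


rate = (38.9 − 26.3) / (111/60)

6.8108 L/hr


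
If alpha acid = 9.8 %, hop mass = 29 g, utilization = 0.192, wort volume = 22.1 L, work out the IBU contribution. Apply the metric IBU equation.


IBU = (α/100)·mass·U·1000 / V
IBU = (9.8/100)·29·0.192·1000 / 22.1

24.6907 IBU


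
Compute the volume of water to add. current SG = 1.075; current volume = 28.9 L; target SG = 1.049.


V_water = V·((SG_curr − 1)/(SG_target − 1) − 1)
V_water = 28.9·((1.075 − 1)/(1.049 − 1) − 1)

15.3347 L


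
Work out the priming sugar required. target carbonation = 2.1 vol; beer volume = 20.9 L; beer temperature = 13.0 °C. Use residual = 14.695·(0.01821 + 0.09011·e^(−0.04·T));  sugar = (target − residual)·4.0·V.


residual = 14.695·(0.01821 + 0.09011·e^(−0.04·13.0)) = 1.0548
sugar = (2.1 − 1.0548)·4.0·20.9

87.3754 g


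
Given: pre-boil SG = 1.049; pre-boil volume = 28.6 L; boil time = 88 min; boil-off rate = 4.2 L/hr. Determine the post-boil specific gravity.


V_post = V_pre − rate·(t/60);  SG_post = 1 + (SG_pre−1)·V_pre/V_post
V_post = 28.6 − 4.2·(88/60) = 22.4400
SG_post = 1 + (1.049 − 1)·28.6/22.4400

1.0625


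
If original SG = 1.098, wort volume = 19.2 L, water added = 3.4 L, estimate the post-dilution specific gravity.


SG_new = 1 + (SG_old − 1)·V_old/(V_old + V_water)
pts = (1.098 − 1)·1000·19.2/(19.2 + 3.4) = 83.2566
SG_new = 1 + 83.2566/1000

1.0833


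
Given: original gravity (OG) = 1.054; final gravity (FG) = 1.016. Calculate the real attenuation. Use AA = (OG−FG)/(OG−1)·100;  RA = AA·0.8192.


AA = (1.054 − 1.016)/(1.054 − 1)·100 = 70.3704
RA = 70.3704·0.8192

57.6474 %


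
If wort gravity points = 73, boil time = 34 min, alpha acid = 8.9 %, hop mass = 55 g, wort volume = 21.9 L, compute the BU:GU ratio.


U = 1.65·0.000125^(GP/1000)·(1−e^(−0.04t))/4.15;  IBU = (α/100)·m·U·1000/V;  BU:GU = IBU/GP
U = 1.65·0.000125^(73/1000)·(1−e^(−0.04·34))/4.15 = 0.1534
IBU = (8.9/100)·55·0.1534·1000/21.9 = 34.2772
BU:GU = 34.2772/73

0.4696


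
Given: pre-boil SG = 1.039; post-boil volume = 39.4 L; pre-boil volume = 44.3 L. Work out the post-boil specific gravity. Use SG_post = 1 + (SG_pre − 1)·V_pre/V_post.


pts_pre = (1.039 − 1)·1000 = 39.0000
pts_post = 39.0000·44.3/39.4 = 43.8503
SG_post = 1 + 43.8503/1000

1.0439


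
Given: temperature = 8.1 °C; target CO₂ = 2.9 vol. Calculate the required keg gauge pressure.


psi = vols/(0.01821 + 0.09011·e^(−0.04·T)) − 14.695
psi = 2.9/(0.01821 + 0.09011·e^(−0.04·8.1)) − 14.695

20.0847 psi


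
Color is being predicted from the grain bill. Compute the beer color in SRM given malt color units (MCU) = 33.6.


SRM = 1.4922 · MCU^0.6859
SRM = 1.4922 · 33.6^0.6859

16.6243 SRM


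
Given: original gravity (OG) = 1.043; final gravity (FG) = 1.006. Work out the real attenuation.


AA = (OG−FG)/(OG−1)·100;  RA = AA·0.8192
AA = (1.043 − 1.006)/(1.043 − 1)·100 = 86.0465
RA = 86.0465·0.8192

70.4893 %


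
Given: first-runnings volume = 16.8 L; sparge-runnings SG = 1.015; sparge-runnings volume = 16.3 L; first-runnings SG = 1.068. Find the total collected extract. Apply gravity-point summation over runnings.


total = Σ (SG_i − 1)·1000·V_i
first = (1.068 − 1)·1000·16.8 = 1142.4000
sparge = (1.015 − 1)·1000·16.3 = 244.5000
total = 1142.4000 + 244.5000

1386.9000 gravity·L


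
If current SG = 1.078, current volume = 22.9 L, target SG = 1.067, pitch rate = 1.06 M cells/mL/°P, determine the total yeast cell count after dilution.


V_w = V·((SG_c−1)/(SG_t−1)−1);  °P = 259 − 259/SG_t;  cells = rate·(V+V_w)·°P
V_w = 22.9·((1.078−1)/(1.067−1)−1) = 3.7597
V_final = 22.9 + 3.7597 = 26.6597
°P = 259 − 259/1.067 = 16.2634
cells = 1.06·26.6597·16.2634

459.5908 billion cells


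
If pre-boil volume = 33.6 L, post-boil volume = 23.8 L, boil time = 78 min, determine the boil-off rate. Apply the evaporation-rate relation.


rate = (V_pre − V_post) / (t_min/60)
rate = (33.6 − 23.8) / (78/60)

7.5385 L/hr


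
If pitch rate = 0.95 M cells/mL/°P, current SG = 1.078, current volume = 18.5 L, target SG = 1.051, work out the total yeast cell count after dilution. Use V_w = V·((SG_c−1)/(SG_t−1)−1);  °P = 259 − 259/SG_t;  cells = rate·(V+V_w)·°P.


V_w = 18.5·((1.078−1)/(1.051−1)−1) = 9.7941
V_final = 18.5 + 9.7941 = 28.2941
°P = 259 − 259/1.051 = 12.5680
cells = 0.95·28.2941·12.5680

337.8213 billion cells


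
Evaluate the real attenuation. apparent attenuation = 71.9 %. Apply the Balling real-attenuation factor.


RA = AA · 0.8192
RA = 71.9 · 0.8192

58.9005 %


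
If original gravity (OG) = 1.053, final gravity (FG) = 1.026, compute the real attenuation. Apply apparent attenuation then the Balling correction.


AA = (OG−FG)/(OG−1)·100;  RA = AA·0.8192
AA = (1.053 − 1.026)/(1.053 − 1)·100 = 50.9434
RA = 50.9434·0.8192

41.7328 %


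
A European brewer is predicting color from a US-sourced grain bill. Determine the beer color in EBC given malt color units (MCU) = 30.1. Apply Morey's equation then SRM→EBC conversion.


SRM = 1.4922·MCU^0.6859;  EBC = SRM·1.97
SRM = 1.4922·30.1^0.6859 = 15.4161
EBC = 15.4161·1.97

30.3698 EBC


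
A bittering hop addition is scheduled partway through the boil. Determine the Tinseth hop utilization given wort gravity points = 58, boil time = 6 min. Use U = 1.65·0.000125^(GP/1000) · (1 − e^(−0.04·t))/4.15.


bigness = 1.65·0.000125^(58/1000) = 0.9797
boil_factor = (1 − e^(−0.04·6))/4.15 = 0.0514
U = 0.9797 · 0.0514

0.0504


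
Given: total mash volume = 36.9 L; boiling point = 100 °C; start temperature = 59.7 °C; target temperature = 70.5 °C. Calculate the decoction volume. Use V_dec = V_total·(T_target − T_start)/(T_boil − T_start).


V_dec = 36.9·(70.5 − 59.7)/(100 − 59.7)

9.8888 L


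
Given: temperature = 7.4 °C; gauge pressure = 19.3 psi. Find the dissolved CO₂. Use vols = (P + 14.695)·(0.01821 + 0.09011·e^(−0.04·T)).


vols = (19.3 + 14.695)·(0.01821 + 0.09011·e^(−0.04·7.4))

2.8975 volumes


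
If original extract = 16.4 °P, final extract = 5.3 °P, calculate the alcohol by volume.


SG = 259/(259 − P);  ABV = (OG − FG)·131.25
OG = 259/(259 − 16.4) = 1.0676
FG = 259/(259 − 5.3) = 1.0209
ABV = (1.0676 − 1.0209)·131.25

6.1307 % ABV


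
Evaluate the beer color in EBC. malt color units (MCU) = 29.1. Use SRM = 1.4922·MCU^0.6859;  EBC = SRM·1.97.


SRM = 1.4922·29.1^0.6859 = 15.0630
EBC = 15.0630·1.97

29.6741 EBC


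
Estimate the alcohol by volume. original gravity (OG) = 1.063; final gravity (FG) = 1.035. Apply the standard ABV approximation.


ABV = (OG − FG) · 131.25
ABV = (1.063 − 1.035) · 131.25

3.6750 % ABV


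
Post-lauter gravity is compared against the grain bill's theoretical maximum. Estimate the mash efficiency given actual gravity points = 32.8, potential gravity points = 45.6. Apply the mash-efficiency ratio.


efficiency = actual / potential × 100
efficiency = 32.8 / 45.6 × 100

71.9298 %


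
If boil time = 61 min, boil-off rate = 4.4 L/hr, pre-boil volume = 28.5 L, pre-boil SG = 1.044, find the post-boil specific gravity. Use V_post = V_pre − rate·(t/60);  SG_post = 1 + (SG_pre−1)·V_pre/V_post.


V_post = 28.5 − 4.4·(61/60) = 24.0267
SG_post = 1 + (1.044 − 1)·28.5/24.0267

1.0522


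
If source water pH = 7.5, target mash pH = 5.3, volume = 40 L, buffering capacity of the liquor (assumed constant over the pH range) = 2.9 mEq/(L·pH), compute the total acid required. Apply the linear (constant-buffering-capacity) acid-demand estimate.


acid = buffering capacity · (pH_source − pH_target) · V
acid = 2.9 · (7.5 − 5.3) · 40

255.2000 mEq


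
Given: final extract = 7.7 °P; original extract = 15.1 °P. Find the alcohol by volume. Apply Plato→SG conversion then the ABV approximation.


SG = 259/(259 − P);  ABV = (OG − FG)·131.25
OG = 259/(259 − 15.1) = 1.0619
FG = 259/(259 − 7.7) = 1.0306
ABV = (1.0619 − 1.0306)·131.25

4.1042 % ABV


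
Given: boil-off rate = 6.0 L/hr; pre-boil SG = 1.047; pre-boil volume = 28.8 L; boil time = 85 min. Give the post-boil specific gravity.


V_post = V_pre − rate·(t/60);  SG_post = 1 + (SG_pre−1)·V_pre/V_post
V_post = 28.8 − 6.0·(85/60) = 20.3000
SG_post = 1 + (1.047 − 1)·28.8/20.3000

1.0667


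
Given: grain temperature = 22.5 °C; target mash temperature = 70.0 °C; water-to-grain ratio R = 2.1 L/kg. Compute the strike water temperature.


T_strike = (0.41/R)·(T_mash − T_grain) + T_mash
T_strike = (0.41/2.1)·(70.0 − 22.5) + 70.0

79.2738 °C


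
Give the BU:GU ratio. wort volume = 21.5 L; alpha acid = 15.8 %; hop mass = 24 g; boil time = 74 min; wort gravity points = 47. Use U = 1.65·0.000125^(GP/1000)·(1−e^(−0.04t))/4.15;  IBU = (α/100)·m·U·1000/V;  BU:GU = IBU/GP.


U = 1.65·0.000125^(47/1000)·(1−e^(−0.04·74))/4.15 = 0.2471
IBU = (15.8/100)·24·0.2471·1000/21.5 = 43.5825
BU:GU = 43.5825/47

0.9273


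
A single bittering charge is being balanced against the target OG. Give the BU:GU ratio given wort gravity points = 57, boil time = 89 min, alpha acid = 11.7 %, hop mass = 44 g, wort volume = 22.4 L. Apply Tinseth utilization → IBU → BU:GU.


U = 1.65·0.000125^(GP/1000)·(1−e^(−0.04t))/4.15;  IBU = (α/100)·m·U·1000/V;  BU:GU = IBU/GP
U = 1.65·0.000125^(57/1000)·(1−e^(−0.04·89))/4.15 = 0.2314
IBU = (11.7/100)·44·0.2314·1000/22.4 = 53.1888
BU:GU = 53.1888/57

0.9331


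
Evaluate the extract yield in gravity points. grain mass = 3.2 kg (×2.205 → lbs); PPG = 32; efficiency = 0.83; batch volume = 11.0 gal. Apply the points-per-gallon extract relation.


points = lbs × PPG × eff / vol
lbs = 3.2 × 2.205 = 7.0560
points = 7.0560 × 32 × 0.83 / 11.0

17.0370 points


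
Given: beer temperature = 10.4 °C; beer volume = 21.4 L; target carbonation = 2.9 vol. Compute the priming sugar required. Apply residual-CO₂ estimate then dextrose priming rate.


residual = 14.695·(0.01821 + 0.09011·e^(−0.04·T));  sugar = (target − residual)·4.0·V
residual = 14.695·(0.01821 + 0.09011·e^(−0.04·10.4)) = 1.1411
sugar = (2.9 − 1.1411)·4.0·21.4

150.5599 g


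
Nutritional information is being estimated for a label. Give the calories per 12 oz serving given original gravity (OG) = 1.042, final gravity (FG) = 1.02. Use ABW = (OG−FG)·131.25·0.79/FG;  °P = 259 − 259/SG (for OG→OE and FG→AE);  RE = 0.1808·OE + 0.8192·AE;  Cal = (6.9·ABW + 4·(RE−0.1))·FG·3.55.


ABW = (1.042 − 1.02)·131.25·0.79/1.02 = 2.2364
OE = 259 − 259/1.042 = 10.4395 °P
AE = 259 − 259/1.02 = 5.0784 °P
RE = 0.1808·10.4395 + 0.8192·5.0784 = 6.0477 °P
Cal = (6.9·2.2364 + 4·(6.0477−0.1))·1.02·3.55

142.0229 kcal


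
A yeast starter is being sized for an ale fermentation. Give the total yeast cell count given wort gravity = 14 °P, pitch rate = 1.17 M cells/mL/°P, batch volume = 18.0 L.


cells (billions) = rate · V_L · °P
cells = 1.17 · 18.0 · 14

294.8400 billion cells


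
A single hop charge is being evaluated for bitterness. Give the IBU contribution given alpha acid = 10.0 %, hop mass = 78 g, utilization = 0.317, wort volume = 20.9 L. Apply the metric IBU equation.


IBU = (α/100)·mass·U·1000 / V
IBU = (10.0/100)·78·0.317·1000 / 20.9

118.3062 IBU


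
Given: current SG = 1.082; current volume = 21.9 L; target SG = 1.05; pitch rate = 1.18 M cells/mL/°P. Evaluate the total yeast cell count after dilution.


V_w = V·((SG_c−1)/(SG_t−1)−1);  °P = 259 − 259/SG_t;  cells = rate·(V+V_w)·°P
V_w = 21.9·((1.082−1)/(1.05−1)−1) = 14.0160
V_final = 21.9 + 14.0160 = 35.9160
°P = 259 − 259/1.05 = 12.3333
cells = 1.18·35.9160·12.3333

522.6975 billion cells


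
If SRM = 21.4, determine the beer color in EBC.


EBC = SRM · 1.97
EBC = 21.4 · 1.97

42.1580 EBC


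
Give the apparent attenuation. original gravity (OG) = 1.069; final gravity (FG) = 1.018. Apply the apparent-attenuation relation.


AA = (OG − FG)/(OG − 1) · 100
AA = (1.069 − 1.018)/(1.069 − 1) · 100

73.9130 %


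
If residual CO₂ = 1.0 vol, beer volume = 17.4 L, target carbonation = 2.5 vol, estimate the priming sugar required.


sugar = (target − residual)·4.0·V
sugar = (2.5 − 1.0)·4.0·17.4

104.4000 g


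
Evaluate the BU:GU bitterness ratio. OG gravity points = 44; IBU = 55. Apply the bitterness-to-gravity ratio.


BU:GU = IBU / OG_points
BU:GU = 55 / 44

1.2500


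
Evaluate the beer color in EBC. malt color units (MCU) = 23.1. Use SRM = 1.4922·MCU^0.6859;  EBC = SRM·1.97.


SRM = 1.4922·23.1^0.6859 = 12.8567
EBC = 12.8567·1.97

25.3276 EBC


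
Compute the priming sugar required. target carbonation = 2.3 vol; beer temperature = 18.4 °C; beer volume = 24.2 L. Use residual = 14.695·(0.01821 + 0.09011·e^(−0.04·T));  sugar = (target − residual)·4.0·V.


residual = 14.695·(0.01821 + 0.09011·e^(−0.04·18.4)) = 0.9019
sugar = (2.3 − 0.9019)·4.0·24.2

135.3355 g


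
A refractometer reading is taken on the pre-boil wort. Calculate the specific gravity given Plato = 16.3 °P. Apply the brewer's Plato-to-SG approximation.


SG = 259/(259 − P)
SG = 259/(259 − 16.3)

1.0672


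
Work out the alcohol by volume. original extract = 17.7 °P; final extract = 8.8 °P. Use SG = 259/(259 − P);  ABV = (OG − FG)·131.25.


OG = 259/(259 − 17.7) = 1.0734
FG = 259/(259 − 8.8) = 1.0352
ABV = (1.0734 − 1.0352)·131.25

5.0112 % ABV


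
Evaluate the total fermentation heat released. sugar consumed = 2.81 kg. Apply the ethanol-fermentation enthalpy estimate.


Q = m_sugar · 590 kJ/kg
Q = 2.81 · 590

1657.9000 kJ


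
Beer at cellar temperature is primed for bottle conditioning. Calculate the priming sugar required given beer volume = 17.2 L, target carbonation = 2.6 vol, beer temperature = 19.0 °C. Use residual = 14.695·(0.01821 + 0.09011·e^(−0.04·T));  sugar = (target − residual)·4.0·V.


residual = 14.695·(0.01821 + 0.09011·e^(−0.04·19.0)) = 0.8869
sugar = (2.6 − 0.8869)·4.0·17.2

117.8637 g


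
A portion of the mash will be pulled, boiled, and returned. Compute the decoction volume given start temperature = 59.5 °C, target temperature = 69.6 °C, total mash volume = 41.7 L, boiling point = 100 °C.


V_dec = V_total·(T_target − T_start)/(T_boil − T_start)
V_dec = 41.7·(69.6 − 59.5)/(100 − 59.5)

10.3993 L


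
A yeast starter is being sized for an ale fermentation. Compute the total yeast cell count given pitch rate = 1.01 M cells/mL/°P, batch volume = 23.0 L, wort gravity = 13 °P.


cells (billions) = rate · V_L · °P
cells = 1.01 · 23.0 · 13

301.9900 billion cells


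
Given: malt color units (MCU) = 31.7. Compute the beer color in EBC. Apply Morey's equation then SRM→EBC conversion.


SRM = 1.4922·MCU^0.6859;  EBC = SRM·1.97
SRM = 1.4922·31.7^0.6859 = 15.9736
EBC = 15.9736·1.97

31.4680 EBC


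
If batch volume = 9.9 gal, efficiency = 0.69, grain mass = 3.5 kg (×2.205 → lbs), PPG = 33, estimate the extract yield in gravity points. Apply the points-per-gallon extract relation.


points = lbs × PPG × eff / vol
lbs = 3.5 × 2.205 = 7.7175
points = 7.7175 × 33 × 0.69 / 9.9

17.7502 points


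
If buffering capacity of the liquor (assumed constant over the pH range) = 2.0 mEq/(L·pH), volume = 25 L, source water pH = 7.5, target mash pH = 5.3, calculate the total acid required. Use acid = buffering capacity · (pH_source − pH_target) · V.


acid = 2.0 · (7.5 − 5.3) · 25

110.0000 mEq


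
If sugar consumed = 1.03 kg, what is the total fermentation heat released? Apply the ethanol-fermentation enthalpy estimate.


Q = m_sugar · 590 kJ/kg
Q = 1.03 · 590

607.7000 kJ


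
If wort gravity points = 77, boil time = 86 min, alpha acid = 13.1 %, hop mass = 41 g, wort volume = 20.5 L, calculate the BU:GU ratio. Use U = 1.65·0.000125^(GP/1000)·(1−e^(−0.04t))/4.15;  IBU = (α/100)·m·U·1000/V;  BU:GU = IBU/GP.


U = 1.65·0.000125^(77/1000)·(1−e^(−0.04·86))/4.15 = 0.1926
IBU = (13.1/100)·41·0.1926·1000/20.5 = 50.4714
BU:GU = 50.4714/77

0.6555


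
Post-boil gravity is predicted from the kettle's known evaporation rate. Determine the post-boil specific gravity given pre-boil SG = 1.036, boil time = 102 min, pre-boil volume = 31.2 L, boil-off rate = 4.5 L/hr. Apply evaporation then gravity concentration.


V_post = V_pre − rate·(t/60);  SG_post = 1 + (SG_pre−1)·V_pre/V_post
V_post = 31.2 − 4.5·(102/60) = 23.5500
SG_post = 1 + (1.036 − 1)·31.2/23.5500

1.0477


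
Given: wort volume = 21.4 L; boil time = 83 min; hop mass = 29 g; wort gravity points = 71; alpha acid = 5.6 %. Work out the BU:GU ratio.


U = 1.65·0.000125^(GP/1000)·(1−e^(−0.04t))/4.15;  IBU = (α/100)·m·U·1000/V;  BU:GU = IBU/GP
U = 1.65·0.000125^(71/1000)·(1−e^(−0.04·83))/4.15 = 0.2025
IBU = (5.6/100)·29·0.2025·1000/21.4 = 15.3637
BU:GU = 15.3637/71

0.2164


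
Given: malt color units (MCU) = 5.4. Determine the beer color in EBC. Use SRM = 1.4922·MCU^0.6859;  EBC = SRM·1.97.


SRM = 1.4922·5.4^0.6859 = 4.7443
EBC = 4.7443·1.97

9.3464 EBC


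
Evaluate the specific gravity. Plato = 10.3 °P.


SG = 259/(259 − P)
SG = 259/(259 − 10.3)

1.0414


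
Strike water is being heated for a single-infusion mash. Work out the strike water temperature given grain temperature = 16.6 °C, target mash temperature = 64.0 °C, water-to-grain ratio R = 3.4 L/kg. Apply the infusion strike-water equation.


T_strike = (0.41/R)·(T_mash − T_grain) + T_mash
T_strike = (0.41/3.4)·(64.0 − 16.6) + 64.0

69.7159 °C


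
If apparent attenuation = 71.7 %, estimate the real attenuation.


RA = AA · 0.8192
RA = 71.7 · 0.8192

58.7366 %


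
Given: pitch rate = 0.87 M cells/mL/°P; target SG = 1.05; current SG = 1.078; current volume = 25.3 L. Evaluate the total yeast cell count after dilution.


V_w = V·((SG_c−1)/(SG_t−1)−1);  °P = 259 − 259/SG_t;  cells = rate·(V+V_w)·°P
V_w = 25.3·((1.078−1)/(1.05−1)−1) = 14.1680
V_final = 25.3 + 14.1680 = 39.4680
°P = 259 − 259/1.05 = 12.3333
cells = 0.87·39.4680·12.3333

423.4916 billion cells


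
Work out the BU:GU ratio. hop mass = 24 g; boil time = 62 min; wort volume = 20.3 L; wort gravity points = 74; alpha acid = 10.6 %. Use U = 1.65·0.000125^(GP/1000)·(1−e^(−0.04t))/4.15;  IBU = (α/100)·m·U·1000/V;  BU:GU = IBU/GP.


U = 1.65·0.000125^(74/1000)·(1−e^(−0.04·62))/4.15 = 0.1873
IBU = (10.6/100)·24·0.1873·1000/20.3 = 23.4772
BU:GU = 23.4772/74

0.3173
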